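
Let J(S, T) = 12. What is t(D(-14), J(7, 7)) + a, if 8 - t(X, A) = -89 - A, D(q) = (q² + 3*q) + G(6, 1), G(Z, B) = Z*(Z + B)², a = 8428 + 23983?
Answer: 32520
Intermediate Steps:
a = 32411
G(Z, B) = Z*(B + Z)²
D(q) = 294 + q² + 3*q (D(q) = (q² + 3*q) + 6*(1 + 6)² = (q² + 3*q) + 6*7² = (q² + 3*q) + 6*49 = (q² + 3*q) + 294 = 294 + q² + 3*q)
t(X, A) = 97 + A (t(X, A) = 8 - (-89 - A) = 8 + (89 + A) = 97 + A)
t(D(-14), J(7, 7)) + a = (97 + 12) + 32411 = 109 + 32411 = 32520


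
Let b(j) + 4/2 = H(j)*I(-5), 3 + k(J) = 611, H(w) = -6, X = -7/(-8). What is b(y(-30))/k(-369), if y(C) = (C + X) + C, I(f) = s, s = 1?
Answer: -1/76 ≈ -0.013158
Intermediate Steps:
X = 7/8 (X = -7*(-⅛) = 7/8 ≈ 0.87500)
k(J) = 608 (k(J) = -3 + 611 = 608)
I(f) = 1
y(C) = 7/8 + 2*C (y(C) = (C + 7/8) + C = (7/8 + C) + C = 7/8 + 2*C)
b(j) = -8 (b(j) = -2 - 6*1 = -2 - 6 = -8)
b(y(-30))/k(-369) = -8/608 = -8*1/608 = -1/76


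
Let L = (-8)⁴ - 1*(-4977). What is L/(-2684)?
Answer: -9073/2684 ≈ -3.3804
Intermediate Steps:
L = 9073 (L = 4096 + 4977 = 9073)
L/(-2684) = 9073/(-2684) = 9073*(-1/2684) = -9073/2684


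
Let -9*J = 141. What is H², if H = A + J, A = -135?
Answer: 204304/9 ≈ 22700.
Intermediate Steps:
J = -47/3 (J = -⅑*141 = -47/3 ≈ -15.667)
H = -452/3 (H = -135 - 47/3 = -452/3 ≈ -150.67)
H² = (-452/3)² = 204304/9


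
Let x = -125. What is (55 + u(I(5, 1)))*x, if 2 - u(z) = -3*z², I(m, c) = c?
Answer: -7500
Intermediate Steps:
u(z) = 2 + 3*z² (u(z) = 2 - (-3)*z² = 2 + 3*z²)
(55 + u(I(5, 1)))*x = (55 + (2 + 3*1²))*(-125) = (55 + (2 + 3*1))*(-125) = (55 + (2 + 3))*(-125) = (55 + 5)*(-125) = 60*(-125) = -7500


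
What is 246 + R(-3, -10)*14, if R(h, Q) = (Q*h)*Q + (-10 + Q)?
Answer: -4234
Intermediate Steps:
R(h, Q) = -10 + Q + h*Q² (R(h, Q) = h*Q² + (-10 + Q) = -10 + Q + h*Q²)
246 + R(-3, -10)*14 = 246 + (-10 - 10 - 3*(-10)²)*14 = 246 + (-10 - 10 - 3*100)*14 = 246 + (-10 - 10 - 300)*14 = 246 - 320*14 = 246 - 4480 = -4234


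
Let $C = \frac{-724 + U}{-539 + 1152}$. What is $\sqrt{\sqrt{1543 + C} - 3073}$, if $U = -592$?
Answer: $\frac{\sqrt{-1154738137 + 613 \sqrt{579004859}}}{613} \approx 55.079 i$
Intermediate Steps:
$C = - \frac{1316}{613}$ ($C = \frac{-724 - 592}{-539 + 1152} = - \frac{1316}{613} \approx -2.1468$)
$\sqrt{\sqrt{1543 + C} - 3073} = \sqrt{\sqrt{1543 - \frac{1316}{613}} - 3073} = \sqrt{\sqrt{\frac{944543}{613}} - 3073} = \sqrt{\frac{\sqrt{579004859}}{613} - 3073} = \sqrt{-3073 + \frac{\sqrt{579004859}}{613}}$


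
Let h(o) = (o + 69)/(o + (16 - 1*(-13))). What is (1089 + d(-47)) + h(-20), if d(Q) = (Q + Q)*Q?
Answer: 49612/9 ≈ 5512.4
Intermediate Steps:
d(Q) = 2*Q² (d(Q) = (2*Q)*Q = 2*Q²)
h(o) = (69 + o)/(29 + o) (h(o) = (69 + o)/(o + (16 + 13)) = (69 + o)/(o + 29) = (69 + o)/(29 + o))
(1089 + d(-47)) + h(-20) = (1089 + 2*(-47)²) + (69 - 20)/(29 - 20) = (1089 + 2*2209) + 49/9 = (1089 + 4418) + (⅑)*49 = 5507 + 49/9 = 49612/9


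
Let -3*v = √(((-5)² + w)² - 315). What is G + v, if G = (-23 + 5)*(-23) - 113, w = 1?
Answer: 884/3 ≈ 294.67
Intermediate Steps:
G = 301 (G = -18*(-23) - 113 = 414 - 113 = 301)
v = -19/3 (v = -√(((-5)² + 1)² - 315)/3 = -√((25 + 1)² - 315)/3 = -√(26² - 315)/3 = -√(676 - 315)/3 = -√361/3 = -⅓*19 = -19/3 ≈ -6.3333)
G + v = 301 - 19/3 = 884/3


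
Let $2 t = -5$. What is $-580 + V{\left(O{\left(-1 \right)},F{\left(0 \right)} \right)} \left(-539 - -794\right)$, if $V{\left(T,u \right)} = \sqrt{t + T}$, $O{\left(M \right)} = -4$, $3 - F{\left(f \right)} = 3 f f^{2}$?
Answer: $-580 + \frac{255 i \sqrt{26}}{2} \approx -580.0 + 650.13 i$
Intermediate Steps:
$t = - \frac{5}{2}$ ($t = \frac{1}{2} \left(-5\right) = - \frac{5}{2} \approx -2.5$)
$F{\left(f \right)} = 3 - 3 f^{3}$ ($F{\left(f \right)} = 3 - 3 f f^{2} = 3 - 3 f^{3}$)
$V{\left(T,u \right)} = \sqrt{- \frac{5}{2} + T}$
$-580 + V{\left(O{\left(-1 \right)},F{\left(0 \right)} \right)} \left(-539 - -794\right) = -580 + \frac{\sqrt{-10 + 4 \left(-4\right)}}{2} \left(-539 - -794\right) = -580 + \frac{\sqrt{-10 - 16}}{2} \left(-539 + 794\right) = -580 + \frac{\sqrt{-26}}{2} \cdot 255 = -580 + \frac{i \sqrt{26}}{2} \cdot 255 = -580 + \frac{255 i \sqrt{26}}{2}$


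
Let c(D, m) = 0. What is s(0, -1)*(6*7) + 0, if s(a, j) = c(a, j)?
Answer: 0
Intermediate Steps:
s(a, j) = 0
s(0, -1)*(6*7) + 0 = 0*(6*7) + 0 = 0*42 + 0 = 0 + 0 = 0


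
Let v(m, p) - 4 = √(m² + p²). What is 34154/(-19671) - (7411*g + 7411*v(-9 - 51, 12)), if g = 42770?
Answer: -6235669934648/19671 - 88932*√26 ≈ -3.1745e+8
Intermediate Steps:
v(m, p) = 4 + √(m² + p²)
34154/(-19671) - (7411*g + 7411*v(-9 - 51, 12)) = 34154/(-19671) - (316998114 + 7411*√((-9 - 51)² + 12²)) = 34154*(-1/19671) - (316998114 + 7411*√((-60)² + 144)) = -34154/19671 - (316998114 + 7411*√(3600 + 144)) = -34154/19671 - (316998114 + 88932*√26) = -34154/19671 - 7411*(42774 + 12*√26) = -34154/19671 + (-316998114 - 88932*√26) = -6235669934648/19671 - 88932*√26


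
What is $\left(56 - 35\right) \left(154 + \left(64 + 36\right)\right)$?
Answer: $5334$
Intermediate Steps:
$\left(56 - 35\right) \left(154 + \left(64 + 36\right)\right) = \left(56 - 35\right) \left(154 + 100\right) = 21 \cdot 254 = 5334$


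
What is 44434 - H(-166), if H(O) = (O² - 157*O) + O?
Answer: -9018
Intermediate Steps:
H(O) = O² - 156*O
44434 - H(-166) = 44434 - (-166)*(-156 - 166) = 44434 - (-166)*(-322) = 44434 - 1*53452 = 44434 - 53452 = -9018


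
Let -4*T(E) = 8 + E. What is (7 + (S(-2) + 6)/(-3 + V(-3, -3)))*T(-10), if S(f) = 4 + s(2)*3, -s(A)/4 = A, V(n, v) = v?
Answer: 14/3 ≈ 4.6667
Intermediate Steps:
s(A) = -4*A
T(E) = -2 - E/4 (T(E) = -(8 + E)/4 = -2 - E/4)
S(f) = -20 (S(f) = 4 - 4*2*3 = 4 - 8*3 = 4 - 24 = -20)
(7 + (S(-2) + 6)/(-3 + V(-3, -3)))*T(-10) = (7 + (-20 + 6)/(-3 - 3))*(-2 - 1/4*(-10)) = (7 - 14/(-6))*(-2 + 5/2) = (7 - 14*(-1/6))*(1/2) = (7 + 7/3)*(1/2) = (28/3)*(1/2) = 14/3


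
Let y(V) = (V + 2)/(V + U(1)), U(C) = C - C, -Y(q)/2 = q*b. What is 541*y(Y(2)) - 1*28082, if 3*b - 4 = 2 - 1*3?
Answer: -55623/2 ≈ -27812.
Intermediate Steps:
b = 1 (b = 4/3 + (2 - 1*3)/3 = 4/3 + (2 - 3)/3 = 4/3 + (⅓)*(-1) = 4/3 - ⅓ = 1)
Y(q) = -2*q
U(C) = 0
y(V) = (2 + V)/V (y(V) = (V + 2)/(V + 0) = (2 + V)/V)
541*y(Y(2)) - 1*28082 = 541*((2 - 2*2)/((-2*2))) - 1*28082 = 541*((2 - 4)/(-4)) - 28082 = 541*(-¼*(-2)) - 28082 = 541*(½) - 28082 = 541/2 - 28082 = -55623/2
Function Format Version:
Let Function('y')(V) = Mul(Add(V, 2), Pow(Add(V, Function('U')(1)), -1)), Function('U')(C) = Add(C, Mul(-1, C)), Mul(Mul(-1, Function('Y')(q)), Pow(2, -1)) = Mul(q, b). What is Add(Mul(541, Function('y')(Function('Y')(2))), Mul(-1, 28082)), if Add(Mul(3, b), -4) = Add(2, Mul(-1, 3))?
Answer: Rational(-55623, 2) ≈ -27812.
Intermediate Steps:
b = 1 (b = Add(Rational(4, 3), Mul(Rational(1, 3), Add(2, Mul(-1, 3)))) = Add(Rational(4, 3), Mul(Rational(1, 3), Add(2, -3))) = Add(Rational(4, 3), Mul(Rational(1, 3), -1)) = Add(Rational(4, 3), Rational(-1, 3)) = 1)
Function('Y')(q) = Mul(-2, q) (Function('Y')(q) = Mul(-2, Mul(q, 1)) = Mul(-2, q))
Function('U')(C) = 0
Function('y')(V) = Mul(Pow(V, -1), Add(2, V)) (Function('y')(V) = Mul(Add(V, 2), Pow(Add(V, 0), -1)) = Mul(Add(2, V), Pow(V, -1)) = Mul(Pow(V, -1), Add(2, V)))
Add(Mul(541, Function('y')(Function('Y')(2))), Mul(-1, 28082)) = Add(Mul(541, Mul(Pow(Mul(-2, 2), -1), Add(2, Mul(-2, 2)))), Mul(-1, 28082)) = Add(Mul(541, Mul(Pow(-4, -1), Add(2, -4))), -28082) = Add(Mul(541, Mul(Rational(-1, 4), -2)), -28082) = Add(Mul(541, Rational(1, 2)), -28082) = Add(Rational(541, 2), -28082) = Rational(-55623, 2)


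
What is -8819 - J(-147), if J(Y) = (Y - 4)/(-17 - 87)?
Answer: -917327/104 ≈ -8820.5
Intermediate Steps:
J(Y) = 1/26 - Y/104 (J(Y) = (-4 + Y)/(-104) = (-4 + Y)*(-1/104) = 1/26 - Y/104)
-8819 - J(-147) = -8819 - (1/26 - 1/104*(-147)) = -8819 - (1/26 + 147/104) = -8819 - 1*151/104 = -8819 - 151/104 = -917327/104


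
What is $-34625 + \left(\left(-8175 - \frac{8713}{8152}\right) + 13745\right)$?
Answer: $- \frac{236865073}{8152} \approx -29056.0$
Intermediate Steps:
$-34625 + \left(\left(-8175 - \frac{8713}{8152}\right) + 13745\right) = -34625 + \left(- \frac{66651313}{8152} + 13745\right) = -34625 + \frac{45397927}{8152} = - \frac{236865073}{8152}$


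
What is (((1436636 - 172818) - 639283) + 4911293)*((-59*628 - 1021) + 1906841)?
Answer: 10345178219904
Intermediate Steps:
(((1436636 - 172818) - 639283) + 4911293)*((-59*628 - 1021) + 1906841) = ((1263818 - 639283) + 4911293)*((-37052 - 1021) + 1906841) = (624535 + 4911293)*(-38073 + 1906841) = 5535828*1868768 = 10345178219904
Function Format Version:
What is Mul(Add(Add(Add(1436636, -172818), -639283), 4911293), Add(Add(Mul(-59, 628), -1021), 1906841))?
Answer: 10345178219904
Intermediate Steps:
Mul(Add(Add(Add(1436636, -172818), -639283), 4911293), Add(Add(Mul(-59, 628), -1021), 1906841)) = Mul(Add(Add(1263818, -639283), 4911293), Add(Add(-37052, -1021), 1906841)) = Mul(Add(624535, 4911293), Add(-38073, 1906841)) = Mul(5535828, 1868768) = 10345178219904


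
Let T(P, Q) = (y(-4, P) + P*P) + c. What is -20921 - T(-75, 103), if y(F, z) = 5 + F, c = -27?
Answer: -26520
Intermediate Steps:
T(P, Q) = -26 + P² (T(P, Q) = ((5 - 4) + P*P) - 27 = (1 + P²) - 27 = -26 + P²)
-20921 - T(-75, 103) = -20921 - (-26 + (-75)²) = -20921 - (-26 + 5625) = -20921 - 1*5599 = -20921 - 5599 = -26520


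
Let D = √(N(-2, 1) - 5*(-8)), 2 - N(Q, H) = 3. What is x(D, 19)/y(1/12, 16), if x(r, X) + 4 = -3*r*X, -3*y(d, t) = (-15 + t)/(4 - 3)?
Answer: 12 + 171*√39 ≈ 1079.9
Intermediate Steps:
y(d, t) = 5 - t/3 (y(d, t) = -(-15 + t)/(3*(4 - 3)) = -(-15 + t)/(3*1) = -(-15 + t)/3 = 5 - t/3)
N(Q, H) = -1 (N(Q, H) = 2 - 1*3 = 2 - 3 = -1)
D = √39 (D = √(-1 - 5*(-8)) = √(-1 + 40) = √39 ≈ 6.2450)
x(r, X) = -4 - 3*X*r (x(r, X) = -4 - 3*r*X = -4 - 3*X*r)
x(D, 19)/y(1/12, 16) = (-4 - 3*19*√39)/(5 - ⅓*16) = (-4 - 57*√39)/(5 - 16/3) = (-4 - 57*√39)/(-⅓) = (-4 - 57*√39)*(-3) = 12 + 171*√39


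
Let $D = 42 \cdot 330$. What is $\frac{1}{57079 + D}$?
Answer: $\frac{1}{70939} \approx 1.4097 \cdot 10^{-5}$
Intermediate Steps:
$D = 13860$
$\frac{1}{57079 + D} = \frac{1}{57079 + 13860} = \frac{1}{70939}$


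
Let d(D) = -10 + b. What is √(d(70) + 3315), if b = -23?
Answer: √3282 ≈ 57.289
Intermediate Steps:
d(D) = -33 (d(D) = -10 - 23 = -33)
√(d(70) + 3315) = √(-33 + 3315) = √3282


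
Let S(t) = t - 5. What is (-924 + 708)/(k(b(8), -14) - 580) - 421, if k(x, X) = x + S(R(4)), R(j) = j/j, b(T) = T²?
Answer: -27338/65 ≈ -420.58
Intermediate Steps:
R(j) = 1
S(t) = -5 + t
k(x, X) = -4 + x (k(x, X) = x + (-5 + 1) = x - 4 = -4 + x)
(-924 + 708)/(k(b(8), -14) - 580) - 421 = (-924 + 708)/((-4 + 8²) - 580) - 421 = -216/((-4 + 64) - 580) - 421 = -216/(60 - 580) - 421 = -216/(-520) - 421 = -216*(-1/520) - 421 = 27/65 - 421 = -27338/65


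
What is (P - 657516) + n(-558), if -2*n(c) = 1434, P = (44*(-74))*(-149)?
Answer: -173089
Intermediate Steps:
P = 485144 (P = -3256*(-149) = 485144)
n(c) = -717 (n(c) = -½*1434 = -717)
(P - 657516) + n(-558) = (485144 - 657516) - 717 = -172372 - 717 = -173089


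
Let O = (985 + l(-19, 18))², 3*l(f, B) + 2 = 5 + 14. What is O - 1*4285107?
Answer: -29733179/9 ≈ -3.3037e+6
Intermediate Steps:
l(f, B) = 17/3 (l(f, B) = -⅔ + (5 + 14)/3 = -⅔ + (⅓)*19 = -⅔ + 19/3 = 17/3)
O = 8832784/9 (O = (985 + 17/3)² = (2972/3)² = 8832784/9 ≈ 9.8142e+5)
O - 1*4285107 = 8832784/9 - 1*4285107 = 8832784/9 - 4285107 = -29733179/9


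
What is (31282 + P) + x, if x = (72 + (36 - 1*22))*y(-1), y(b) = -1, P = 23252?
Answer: 54448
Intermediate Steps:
x = -86 (x = (72 + (36 - 1*22))*(-1) = (72 + (36 - 22))*(-1) = (72 + 14)*(-1) = 86*(-1) = -86)
(31282 + P) + x = (31282 + 23252) - 86 = 54534 - 86 = 54448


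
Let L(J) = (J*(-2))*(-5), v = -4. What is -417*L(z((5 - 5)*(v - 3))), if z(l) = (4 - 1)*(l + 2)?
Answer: -25020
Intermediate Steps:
z(l) = 6 + 3*l (z(l) = 3*(2 + l) = 6 + 3*l)
L(J) = 10*J (L(J) = -2*J*(-5) = 10*J)
-417*L(z((5 - 5)*(v - 3))) = -4170*(6 + 3*((5 - 5)*(-4 - 3))) = -4170*(6 + 3*(0*(-7))) = -4170*(6 + 3*0) = -4170*(6 + 0) = -4170*6 = -417*60 = -25020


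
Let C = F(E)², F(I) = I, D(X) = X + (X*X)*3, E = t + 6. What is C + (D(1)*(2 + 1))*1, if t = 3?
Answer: 93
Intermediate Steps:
E = 9 (E = 3 + 6 = 9)
D(X) = X + 3*X² (D(X) = X + X²*3 = X + 3*X²)
C = 81 (C = 9² = 81)
C + (D(1)*(2 + 1))*1 = 81 + ((1*(1 + 3*1))*(2 + 1))*1 = 81 + ((1*(1 + 3))*3)*1 = 81 + ((1*4)*3)*1 = 81 + (4*3)*1 = 81 + 12*1 = 81 + 12 = 93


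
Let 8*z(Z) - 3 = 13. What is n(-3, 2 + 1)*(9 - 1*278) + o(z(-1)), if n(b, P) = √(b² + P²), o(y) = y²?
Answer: 4 - 807*√2 ≈ -1137.3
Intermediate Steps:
z(Z) = 2 (z(Z) = 3/8 + (⅛)*13 = 3/8 + 13/8 = 2)
n(b, P) = √(P² + b²)
n(-3, 2 + 1)*(9 - 1*278) + o(z(-1)) = √((2 + 1)² + (-3)²)*(9 - 1*278) + 2² = √(3² + 9)*(9 - 278) + 4 = √(9 + 9)*(-269) + 4 = √18*(-269) + 4 = (3*√2)*(-269) + 4 = -807*√2 + 4 = 4 - 807*√2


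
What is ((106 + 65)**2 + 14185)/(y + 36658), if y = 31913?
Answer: 43426/68571 ≈ 0.63330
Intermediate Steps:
((106 + 65)**2 + 14185)/(y + 36658) = ((106 + 65)**2 + 14185)/(31913 + 36658) = (171**2 + 14185)/68571 = (29241 + 14185)*(1/68571) = 43426*(1/68571) = 43426/68571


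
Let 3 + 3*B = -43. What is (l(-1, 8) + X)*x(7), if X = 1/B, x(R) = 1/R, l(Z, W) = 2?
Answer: 89/322 ≈ 0.27640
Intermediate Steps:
B = -46/3 (B = -1 + (⅓)*(-43) = -1 - 43/3 = -46/3 ≈ -15.333)
X = -3/46 (X = 1/(-46/3) = -3/46 ≈ -0.065217)
(l(-1, 8) + X)*x(7) = (2 - 3/46)/7 = (89/46)*(⅐) = 89/322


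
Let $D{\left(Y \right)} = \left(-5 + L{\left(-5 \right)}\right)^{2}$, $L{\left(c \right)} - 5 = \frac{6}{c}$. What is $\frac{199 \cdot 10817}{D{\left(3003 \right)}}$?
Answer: $\frac{53814575}{36} \approx 1.4949 \cdot 10^{6}$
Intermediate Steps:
$L{\left(c \right)} = 5 + \frac{6}{c}$
$D{\left(Y \right)} = \frac{36}{25}$ ($D{\left(Y \right)} = \left(-5 + \left(5 + \frac{6}{-5}\right)\right)^{2} = \left(-5 + \left(5 + 6 \left(- \frac{1}{5}\right)\right)\right)^{2} = \left(-5 + \left(5 - \frac{6}{5}\right)\right)^{2} = \left(-5 + \frac{19}{5}\right)^{2} = \left(- \frac{6}{5}\right)^{2} = \frac{36}{25}$)
$\frac{199 \cdot 10817}{D{\left(3003 \right)}} = \frac{199 \cdot 10817}{\frac{36}{25}} = 2152583 \cdot \frac{25}{36} = \frac{53814575}{36}$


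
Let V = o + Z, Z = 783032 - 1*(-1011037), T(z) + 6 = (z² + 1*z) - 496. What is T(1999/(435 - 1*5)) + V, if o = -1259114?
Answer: 98825215271/184900 ≈ 5.3448e+5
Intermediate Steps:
T(z) = -502 + z + z² (T(z) = -6 + ((z² + 1*z) - 496) = -6 + ((z² + z) - 496) = -6 + ((z + z²) - 496) = -6 + (-496 + z + z²) = -502 + z + z²)
Z = 1794069 (Z = 783032 + 1011037 = 1794069)
V = 534955 (V = -1259114 + 1794069 = 534955)
T(1999/(435 - 1*5)) + V = (-502 + 1999/(435 - 1*5) + (1999/(435 - 1*5))²) + 534955 = (-502 + 1999/(435 - 5) + (1999/(435 - 5))²) + 534955 = (-502 + 1999/430 + (1999/430)²) + 534955 = (-502 + 1999/430 + 3996001/184900) + 534955 = -87964229/184900 + 534955 = 98825215271/184900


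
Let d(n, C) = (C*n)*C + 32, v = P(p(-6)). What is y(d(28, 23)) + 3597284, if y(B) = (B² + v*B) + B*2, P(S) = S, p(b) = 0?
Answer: 223971308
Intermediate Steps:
v = 0
d(n, C) = 32 + n*C² (d(n, C) = n*C² + 32 = 32 + n*C²)
y(B) = B² + 2*B (y(B) = (B² + 0*B) + B*2 = (B² + 0) + 2*B = B² + 2*B)
y(d(28, 23)) + 3597284 = (32 + 28*23²)*(2 + (32 + 28*23²)) + 3597284 = (32 + 28*529)*(2 + (32 + 28*529)) + 3597284 = (32 + 14812)*(2 + (32 + 14812)) + 3597284 = 14844*(2 + 14844) + 3597284 = 14844*14846 + 3597284 = 220374024 + 3597284 = 223971308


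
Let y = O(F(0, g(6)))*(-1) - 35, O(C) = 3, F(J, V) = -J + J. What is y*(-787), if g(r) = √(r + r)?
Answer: 29906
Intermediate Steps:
g(r) = √2*√r (g(r) = √(2*r) = √2*√r)
F(J, V) = 0
y = -38 (y = 3*(-1) - 35 = -3 - 35 = -38)
y*(-787) = -38*(-787) = 29906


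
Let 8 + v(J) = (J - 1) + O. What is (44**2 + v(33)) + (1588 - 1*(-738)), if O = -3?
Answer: 4283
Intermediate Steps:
v(J) = -12 + J (v(J) = -8 + ((J - 1) - 3) = -8 + ((-1 + J) - 3) = -8 + (-4 + J) = -12 + J)
(44**2 + v(33)) + (1588 - 1*(-738)) = (44**2 + (-12 + 33)) + (1588 - 1*(-738)) = (1936 + 21) + (1588 + 738) = 1957 + 2326 = 4283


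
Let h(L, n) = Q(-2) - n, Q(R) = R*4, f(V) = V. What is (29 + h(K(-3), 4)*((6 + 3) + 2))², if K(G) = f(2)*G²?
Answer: 10609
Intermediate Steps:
Q(R) = 4*R
K(G) = 2*G²
h(L, n) = -8 - n (h(L, n) = 4*(-2) - n = -8 - n)
(29 + h(K(-3), 4)*((6 + 3) + 2))² = (29 + (-8 - 1*4)*((6 + 3) + 2))² = (29 + (-8 - 4)*(9 + 2))² = (29 - 12*11)² = (29 - 132)² = (-103)² = 10609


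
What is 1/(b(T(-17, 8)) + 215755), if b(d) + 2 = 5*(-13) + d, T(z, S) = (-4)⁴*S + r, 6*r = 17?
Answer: 6/1306433 ≈ 4.5927e-6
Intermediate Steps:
r = 17/6 (r = (⅙)*17 = 17/6 ≈ 2.8333)
T(z, S) = 17/6 + 256*S (T(z, S) = (-4)⁴*S + 17/6 = 256*S + 17/6 = 17/6 + 256*S)
b(d) = -67 + d (b(d) = -2 + (5*(-13) + d) = -2 + (-65 + d) = -67 + d)
1/(b(T(-17, 8)) + 215755) = 1/((-67 + (17/6 + 256*8)) + 215755) = 1/((-67 + (17/6 + 2048)) + 215755) = 1/((-67 + 12305/6) + 215755) = 1/(11903/6 + 215755) = 1/(1306433/6) = 6/1306433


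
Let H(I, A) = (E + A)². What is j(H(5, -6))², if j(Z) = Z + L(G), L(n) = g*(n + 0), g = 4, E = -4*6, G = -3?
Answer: 788544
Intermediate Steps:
E = -24
L(n) = 4*n (L(n) = 4*(n + 0) = 4*n)
H(I, A) = (-24 + A)²
j(Z) = -12 + Z (j(Z) = Z + 4*(-3) = Z - 12 = -12 + Z)
j(H(5, -6))² = (-12 + (-24 - 6)²)² = (-12 + (-30)²)² = (-12 + 900)² = 888² = 788544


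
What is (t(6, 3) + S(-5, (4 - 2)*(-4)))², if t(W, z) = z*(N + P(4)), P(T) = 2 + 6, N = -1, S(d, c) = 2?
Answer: 529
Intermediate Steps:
P(T) = 8
t(W, z) = 7*z (t(W, z) = z*(-1 + 8) = z*7 = 7*z)
(t(6, 3) + S(-5, (4 - 2)*(-4)))² = (7*3 + 2)² = (21 + 2)² = 23² = 529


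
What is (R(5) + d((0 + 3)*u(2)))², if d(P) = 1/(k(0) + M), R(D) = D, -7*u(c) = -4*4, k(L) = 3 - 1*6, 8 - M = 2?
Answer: 256/9 ≈ 28.444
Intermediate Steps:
M = 6 (M = 8 - 1*2 = 8 - 2 = 6)
k(L) = -3 (k(L) = 3 - 6 = -3)
u(c) = 16/7 (u(c) = -(-4)*4/7 = -⅐*(-16) = 16/7)
d(P) = ⅓ (d(P) = 1/(-3 + 6) = 1/3 = ⅓)
(R(5) + d((0 + 3)*u(2)))² = (5 + ⅓)² = (16/3)² = 256/9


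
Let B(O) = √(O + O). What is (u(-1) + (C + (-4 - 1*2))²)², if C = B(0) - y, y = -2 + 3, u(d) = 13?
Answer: 3844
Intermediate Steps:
B(O) = √2*√O (B(O) = √(2*O) = √2*√O)
y = 1
C = -1 (C = √2*√0 - 1*1 = √2*0 - 1 = 0 - 1 = -1)
(u(-1) + (C + (-4 - 1*2))²)² = (13 + (-1 + (-4 - 1*2))²)² = (13 + (-1 + (-4 - 2))²)² = (13 + (-1 - 6)²)² = (13 + (-7)²)² = (13 + 49)² = 62² = 3844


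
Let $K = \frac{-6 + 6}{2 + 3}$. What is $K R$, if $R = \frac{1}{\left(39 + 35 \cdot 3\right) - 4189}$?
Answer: $0$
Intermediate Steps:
$K = 0$ ($K = \frac{0}{5} = 0 \cdot \frac{1}{5} = 0$)
$R = - \frac{1}{4045}$ ($R = \frac{1}{\left(39 + 105\right) - 4189} = \frac{1}{144 - 4189} = \frac{1}{-4045} = - \frac{1}{4045} \approx -0.00024722$)
$K R = 0 \left(- \frac{1}{4045}\right) = 0$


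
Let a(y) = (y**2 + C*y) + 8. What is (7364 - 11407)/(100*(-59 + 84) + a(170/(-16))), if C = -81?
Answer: -258752/222817 ≈ -1.1613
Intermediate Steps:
a(y) = 8 + y**2 - 81*y (a(y) = (y**2 - 81*y) + 8 = 8 + y**2 - 81*y)
(7364 - 11407)/(100*(-59 + 84) + a(170/(-16))) = (7364 - 11407)/(100*(-59 + 84) + (8 + (170/(-16))**2 - 13770/(-16))) = -4043/(100*25 + (8 + (170*(-1/16))**2 - 13770*(-1)/16)) = -4043/(2500 + (8 + (-85/8)**2 - 81*(-85/8))) = -4043/(2500 + (8 + 7225/64 + 6885/8)) = -4043/(2500 + 62817/64) = -4043/222817/64 = -4043*64/222817 = -258752/222817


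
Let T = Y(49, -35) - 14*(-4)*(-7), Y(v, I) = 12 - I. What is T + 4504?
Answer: 4159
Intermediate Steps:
T = -345 (T = (12 - 1*(-35)) - 14*(-4)*(-7) = (12 + 35) - (-56)*(-7) = 47 - 1*392 = 47 - 392 = -345)
T + 4504 = -345 + 4504 = 4159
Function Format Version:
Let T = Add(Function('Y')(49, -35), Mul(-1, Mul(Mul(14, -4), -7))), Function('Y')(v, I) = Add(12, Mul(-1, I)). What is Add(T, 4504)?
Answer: 4159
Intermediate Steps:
T = -345 (T = Add(Add(12, Mul(-1, -35)), Mul(-1, Mul(Mul(14, -4), -7))) = Add(Add(12, 35), Mul(-1, Mul(-56, -7))) = Add(47, Mul(-1, 392)) = Add(47, -392) = -345)
Add(T, 4504) = Add(-345, 4504) = 4159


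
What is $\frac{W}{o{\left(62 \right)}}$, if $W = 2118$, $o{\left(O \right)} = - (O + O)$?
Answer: $- \frac{1059}{62} \approx -17.081$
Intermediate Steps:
$o{\left(O \right)} = - 2 O$
$\frac{W}{o{\left(62 \right)}} = \frac{2118}{\left(-2\right) 62} = \frac{2118}{-124} = 2118 \left(- \frac{1}{124}\right) = - \frac{1059}{62}$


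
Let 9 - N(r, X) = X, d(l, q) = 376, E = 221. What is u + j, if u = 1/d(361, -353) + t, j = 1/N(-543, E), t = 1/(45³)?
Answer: -3716197/1815939000 ≈ -0.0020464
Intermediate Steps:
N(r, X) = 9 - X
t = 1/91125 ≈ 1.0974e-5
j = -1/212 (j = 1/(9 - 1*221) = 1/(9 - 221) = 1/(-212) = -1/212 ≈ -0.0047170)
u = 91501/34263000 (u = 1/376 + 1/91125 = 91501/34263000 ≈ 0.0026705)
u + j = 91501/34263000 - 1/212 = -3716197/1815939000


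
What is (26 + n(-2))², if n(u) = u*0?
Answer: 676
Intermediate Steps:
n(u) = 0
(26 + n(-2))² = (26 + 0)² = 26² = 676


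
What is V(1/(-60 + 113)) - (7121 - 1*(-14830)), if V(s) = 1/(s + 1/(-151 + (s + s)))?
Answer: -113545539/5192 ≈ -21869.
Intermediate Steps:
V(s) = 1/(s + 1/(-151 + 2*s))
V(1/(-60 + 113)) - (7121 - 1*(-14830)) = (-151 + 2/(-60 + 113))/(1 - 151/(-60 + 113) + 2*(1/(-60 + 113))²) - (7121 - 1*(-14830)) = (-151 + 2/53)/(1 - 151/53 + 2*(1/53)²) - (7121 + 14830) = (-151 + 2*(1/53))/(1 - 151*1/53 + 2*(1/53)²) - 1*21951 = (-151 + 2/53)/(1 - 151/53 + 2*(1/2809)) - 21951 = -8001/53/(1 - 151/53 + 2/2809) - 21951 = -8001/53/(-5192/2809) - 21951 = -2809/5192*(-8001/53) - 21951 = 424053/5192 - 21951 = -113545539/5192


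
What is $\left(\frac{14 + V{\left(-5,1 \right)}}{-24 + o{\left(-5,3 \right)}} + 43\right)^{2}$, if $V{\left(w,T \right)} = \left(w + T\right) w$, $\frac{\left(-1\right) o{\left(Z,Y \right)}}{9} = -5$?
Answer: $\frac{877969}{441} \approx 1990.9$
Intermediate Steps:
$o{\left(Z,Y \right)} = 45$ ($o{\left(Z,Y \right)} = \left(-9\right) \left(-5\right) = 45$)
$V{\left(w,T \right)} = w \left(T + w\right)$ ($V{\left(w,T \right)} = \left(T + w\right) w = w \left(T + w\right)$)
$\left(\frac{14 + V{\left(-5,1 \right)}}{-24 + o{\left(-5,3 \right)}} + 43\right)^{2} = \left(\frac{14 - 5 \left(1 - 5\right)}{-24 + 45} + 43\right)^{2} = \left(\frac{14 - -20}{21} + 43\right)^{2} = \left(\left(14 + 20\right) \frac{1}{21} + 43\right)^{2} = \left(34 \cdot \frac{1}{21} + 43\right)^{2} = \left(\frac{34}{21} + 43\right)^{2} = \left(\frac{937}{21}\right)^{2} = \frac{877969}{441}$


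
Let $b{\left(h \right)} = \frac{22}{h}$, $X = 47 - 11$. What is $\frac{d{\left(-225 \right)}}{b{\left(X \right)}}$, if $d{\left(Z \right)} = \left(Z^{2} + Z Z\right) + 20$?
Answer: $\frac{1822860}{11} \approx 1.6571 \cdot 10^{5}$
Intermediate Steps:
$d{\left(Z \right)} = 20 + 2 Z^{2}$ ($d{\left(Z \right)} = \left(Z^{2} + Z^{2}\right) + 20 = 2 Z^{2} + 20 = 20 + 2 Z^{2}$)
$X = 36$
$\frac{d{\left(-225 \right)}}{b{\left(X \right)}} = \frac{20 + 2 \left(-225\right)^{2}}{22 \cdot \frac{1}{36}} = \frac{20 + 2 \cdot 50625}{22 \cdot \frac{1}{36}} = \frac{20 + 101250}{\frac{11}{18}} = 101270 \cdot \frac{18}{11} = \frac{1822860}{11}$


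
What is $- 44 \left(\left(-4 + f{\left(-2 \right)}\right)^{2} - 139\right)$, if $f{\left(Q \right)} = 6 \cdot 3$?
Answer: $-2508$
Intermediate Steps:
$f{\left(Q \right)} = 18$
$- 44 \left(\left(-4 + f{\left(-2 \right)}\right)^{2} - 139\right) = - 44 \left(\left(-4 + 18\right)^{2} - 139\right) = - 44 \left(14^{2} - 139\right) = - 44 \left(196 - 139\right) = \left(-44\right) 57 = -2508$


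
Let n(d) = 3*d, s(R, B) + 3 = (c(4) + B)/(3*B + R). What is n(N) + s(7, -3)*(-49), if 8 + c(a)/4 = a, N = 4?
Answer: -613/2 ≈ -306.50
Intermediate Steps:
c(a) = -32 + 4*a
s(R, B) = -3 + (-16 + B)/(R + 3*B) (s(R, B) = -3 + ((-32 + 4*4) + B)/(3*B + R) = -3 + ((-32 + 16) + B)/(R + 3*B) = -3 + (-16 + B)/(R + 3*B))
n(N) + s(7, -3)*(-49) = 3*4 + ((-16 - 8*(-3) - 3*7)/(7 + 3*(-3)))*(-49) = 12 + ((-16 + 24 - 21)/(7 - 9))*(-49) = 12 + (-13/(-2))*(-49) = 12 - 1/2*(-13)*(-49) = 12 + (13/2)*(-49) = 12 - 637/2 = -613/2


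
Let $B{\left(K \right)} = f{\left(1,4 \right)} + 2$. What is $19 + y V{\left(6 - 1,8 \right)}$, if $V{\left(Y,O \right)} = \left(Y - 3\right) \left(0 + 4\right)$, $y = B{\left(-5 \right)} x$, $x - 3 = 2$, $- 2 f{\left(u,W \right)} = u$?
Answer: $79$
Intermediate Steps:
$f{\left(u,W \right)} = - \frac{u}{2}$
$B{\left(K \right)} = \frac{3}{2}$ ($B{\left(K \right)} = \left(- \frac{1}{2}\right) 1 + 2 = - \frac{1}{2} + 2 = \frac{3}{2}$)
$x = 5$ ($x = 3 + 2 = 5$)
$y = \frac{15}{2}$ ($y = \frac{3}{2} \cdot 5 = \frac{15}{2} \approx 7.5$)
$V{\left(Y,O \right)} = -12 + 4 Y$ ($V{\left(Y,O \right)} = \left(-3 + Y\right) 4 = -12 + 4 Y$)
$19 + y V{\left(6 - 1,8 \right)} = 19 + \frac{15 \left(-12 + 4 \left(6 - 1\right)\right)}{2} = 19 + \frac{15 \left(-12 + 4 \cdot 5\right)}{2} = 19 + \frac{15 \left(-12 + 20\right)}{2} = 19 + \frac{15}{2} \cdot 8 = 19 + 60 = 79$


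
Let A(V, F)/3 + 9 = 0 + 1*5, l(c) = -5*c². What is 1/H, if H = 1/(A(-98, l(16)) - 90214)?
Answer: -90226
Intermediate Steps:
A(V, F) = -12 (A(V, F) = -27 + 3*(0 + 1*5) = -27 + 3*(0 + 5) = -27 + 3*5 = -27 + 15 = -12)
H = -1/90226 (H = 1/(-12 - 90214) = 1/(-90226) = -1/90226 ≈ -1.1083e-5)
1/H = 1/(-1/90226) = -90226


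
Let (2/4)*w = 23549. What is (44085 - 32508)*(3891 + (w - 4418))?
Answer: 539152467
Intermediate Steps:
w = 47098 (w = 2*23549 = 47098)
(44085 - 32508)*(3891 + (w - 4418)) = (44085 - 32508)*(3891 + (47098 - 4418)) = 11577*(3891 + 42680) = 11577*46571 = 539152467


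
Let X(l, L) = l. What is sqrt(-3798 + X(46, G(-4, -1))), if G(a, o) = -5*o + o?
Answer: 2*I*sqrt(938) ≈ 61.254*I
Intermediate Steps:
G(a, o) = -4*o
sqrt(-3798 + X(46, G(-4, -1))) = sqrt(-3798 + 46) = sqrt(-3752) = 2*I*sqrt(938)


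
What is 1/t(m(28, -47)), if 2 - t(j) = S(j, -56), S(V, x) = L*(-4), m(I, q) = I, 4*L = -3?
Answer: -1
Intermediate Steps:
L = -¾ (L = (¼)*(-3) = -¾ ≈ -0.75000)
S(V, x) = 3 (S(V, x) = -¾*(-4) = 3)
t(j) = -1 (t(j) = 2 - 1*3 = 2 - 3 = -1)
1/t(m(28, -47)) = 1/(-1) = -1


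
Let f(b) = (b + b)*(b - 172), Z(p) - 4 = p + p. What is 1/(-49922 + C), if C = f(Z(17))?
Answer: -1/60106 ≈ -1.6637e-5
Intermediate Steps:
Z(p) = 4 + 2*p (Z(p) = 4 + (p + p) = 4 + 2*p)
f(b) = 2*b*(-172 + b) (f(b) = (2*b)*(-172 + b) = 2*b*(-172 + b))
C = -10184 (C = 2*(4 + 2*17)*(-172 + (4 + 2*17)) = 2*(4 + 34)*(-172 + (4 + 34)) = 2*38*(-172 + 38) = 2*38*(-134) = -10184)
1/(-49922 + C) = 1/(-49922 - 10184) = 1/(-60106) = -1/60106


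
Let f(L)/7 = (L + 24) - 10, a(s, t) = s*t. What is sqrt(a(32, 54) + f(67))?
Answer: 3*sqrt(255) ≈ 47.906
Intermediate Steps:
f(L) = 98 + 7*L (f(L) = 7*((L + 24) - 10) = 7*((24 + L) - 10) = 7*(14 + L) = 98 + 7*L)
sqrt(a(32, 54) + f(67)) = sqrt(32*54 + (98 + 7*67)) = sqrt(1728 + (98 + 469)) = sqrt(1728 + 567) = sqrt(2295) = 3*sqrt(255)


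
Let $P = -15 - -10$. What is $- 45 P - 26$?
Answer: $199$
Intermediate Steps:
$P = -5$ ($P = -15 + 10 = -5$)
$- 45 P - 26 = \left(-45\right) \left(-5\right) - 26 = 225 - 26 = 199$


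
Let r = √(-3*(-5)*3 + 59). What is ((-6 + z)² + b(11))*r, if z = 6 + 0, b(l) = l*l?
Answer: 242*√26 ≈ 1234.0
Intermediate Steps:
b(l) = l²
r = 2*√26 (r = √(15*3 + 59) = √(45 + 59) = √104 = 2*√26 ≈ 10.198)
z = 6
((-6 + z)² + b(11))*r = ((-6 + 6)² + 11²)*(2*√26) = (0² + 121)*(2*√26) = (0 + 121)*(2*√26) = 121*(2*√26) = 242*√26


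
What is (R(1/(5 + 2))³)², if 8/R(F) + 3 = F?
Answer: 7529536/15625 ≈ 481.89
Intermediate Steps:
R(F) = 8/(-3 + F)
(R(1/(5 + 2))³)² = ((8/(-3 + 1/(5 + 2)))³)² = ((8/(-3 + 1/7))³)² = ((8/(-3 + ⅐))³)² = ((8/(-20/7))³)² = ((8*(-7/20))³)² = ((-14/5)³)² = (-2744/125)² = 7529536/15625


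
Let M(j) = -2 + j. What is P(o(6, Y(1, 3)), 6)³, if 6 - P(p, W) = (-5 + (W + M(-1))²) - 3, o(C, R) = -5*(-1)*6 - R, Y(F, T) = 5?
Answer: 125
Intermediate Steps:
o(C, R) = 30 - R (o(C, R) = 5*6 - R = 30 - R)
P(p, W) = 14 - (-3 + W)² (P(p, W) = 6 - ((-5 + (W + (-2 - 1))²) - 3) = 6 - ((-5 + (W - 3)²) - 3) = 6 - ((-5 + (-3 + W)²) - 3) = 6 - (-8 + (-3 + W)²) = 6 + (8 - (-3 + W)²) = 14 - (-3 + W)²)
P(o(6, Y(1, 3)), 6)³ = (14 - (-3 + 6)²)³ = (14 - 1*3²)³ = (14 - 1*9)³ = (14 - 9)³ = 5³ = 125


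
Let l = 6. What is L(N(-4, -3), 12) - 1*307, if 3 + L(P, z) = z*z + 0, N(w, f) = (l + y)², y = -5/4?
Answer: -166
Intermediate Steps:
y = -5/4 (y = -5*¼ = -5/4 ≈ -1.2500)
N(w, f) = 361/16 (N(w, f) = (6 - 5/4)² = (19/4)² = 361/16)
L(P, z) = -3 + z² (L(P, z) = -3 + (z*z + 0) = -3 + (z² + 0) = -3 + z²)
L(N(-4, -3), 12) - 1*307 = (-3 + 12²) - 1*307 = (-3 + 144) - 307 = 141 - 307 = -166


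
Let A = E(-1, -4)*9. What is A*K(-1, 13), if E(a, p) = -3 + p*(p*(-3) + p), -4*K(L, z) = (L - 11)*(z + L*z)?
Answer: 0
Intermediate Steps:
K(L, z) = -(-11 + L)*(z + L*z)/4 (K(L, z) = -(L - 11)*(z + L*z)/4 = -(-11 + L)*(z + L*z)/4)
E(a, p) = -3 - 2*p² (E(a, p) = -3 + p*(-3*p + p) = -3 + p*(-2*p) = -3 - 2*p²)
A = -315 (A = (-3 - 2*(-4)²)*9 = (-3 - 2*16)*9 = (-3 - 32)*9 = -35*9 = -315)
A*K(-1, 13) = -315*13*(11 - 1*(-1)² + 10*(-1))/4 = -315*13*(11 - 1*1 - 10)/4 = -315*13*(11 - 1 - 10)/4 = -315*13*0/4 = -315*0 = 0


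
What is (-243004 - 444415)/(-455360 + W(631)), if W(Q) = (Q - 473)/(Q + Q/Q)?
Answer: 2749676/1821439 ≈ 1.5096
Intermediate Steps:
W(Q) = (-473 + Q)/(1 + Q) (W(Q) = (-473 + Q)/(Q + 1) = (-473 + Q)/(1 + Q))
(-243004 - 444415)/(-455360 + W(631)) = (-243004 - 444415)/(-455360 + (-473 + 631)/(1 + 631)) = -687419/(-455360 + 158/632) = -687419/(-455360 + (1/632)*158) = -687419/(-455360 + ¼) = -687419/(-1821439/4) = -687419*(-4/1821439) = 2749676/1821439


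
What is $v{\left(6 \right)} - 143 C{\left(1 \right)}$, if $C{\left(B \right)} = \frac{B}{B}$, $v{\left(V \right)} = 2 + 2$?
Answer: $-139$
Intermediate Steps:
$v{\left(V \right)} = 4$
$C{\left(B \right)} = 1$
$v{\left(6 \right)} - 143 C{\left(1 \right)} = 4 - 143 = -139$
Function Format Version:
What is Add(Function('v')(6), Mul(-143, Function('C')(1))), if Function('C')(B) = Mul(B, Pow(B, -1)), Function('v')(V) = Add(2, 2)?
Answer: -139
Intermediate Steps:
Function('v')(V) = 4
Function('C')(B) = 1
Add(Function('v')(6), Mul(-143, Function('C')(1))) = Add(4, Mul(-143, 1)) = Add(4, -143) = -139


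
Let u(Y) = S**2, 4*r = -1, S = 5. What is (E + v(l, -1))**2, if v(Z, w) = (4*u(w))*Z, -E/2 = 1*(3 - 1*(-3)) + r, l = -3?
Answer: 388129/4 ≈ 97032.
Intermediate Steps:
r = -1/4 (r = (1/4)*(-1) = -1/4 ≈ -0.25000)
u(Y) = 25 (u(Y) = 5**2 = 25)
E = -23/2 (E = -2*(1*(3 - 1*(-3)) - 1/4) = -2*(1*(3 + 3) - 1/4) = -2*(1*6 - 1/4) = -2*(6 - 1/4) = -2*23/4 = -23/2 ≈ -11.500)
v(Z, w) = 100*Z (v(Z, w) = (4*25)*Z = 100*Z)
(E + v(l, -1))**2 = (-23/2 + 100*(-3))**2 = (-23/2 - 300)**2 = (-623/2)**2 = 388129/4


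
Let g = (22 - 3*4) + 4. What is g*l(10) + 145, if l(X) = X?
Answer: 285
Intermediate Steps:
g = 14 (g = (22 - 12) + 4 = 10 + 4 = 14)
g*l(10) + 145 = 14*10 + 145 = 140 + 145 = 285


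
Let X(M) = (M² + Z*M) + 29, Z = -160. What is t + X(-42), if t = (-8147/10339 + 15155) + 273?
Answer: 247517852/10339 ≈ 23940.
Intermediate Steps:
X(M) = 29 + M² - 160*M (X(M) = (M² - 160*M) + 29 = 29 + M² - 160*M)
t = 159501945/10339 (t = (-8147*1/10339 + 15155) + 273 = (-8147/10339 + 15155) + 273 = 156679398/10339 + 273 = 159501945/10339 ≈ 15427.)
t + X(-42) = 159501945/10339 + (29 + (-42)² - 160*(-42)) = 159501945/10339 + (29 + 1764 + 6720) = 159501945/10339 + 8513 = 247517852/10339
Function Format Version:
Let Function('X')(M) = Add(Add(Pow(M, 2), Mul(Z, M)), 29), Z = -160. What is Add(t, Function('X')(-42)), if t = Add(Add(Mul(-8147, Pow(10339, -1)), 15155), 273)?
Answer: Rational(247517852, 10339) ≈ 23940.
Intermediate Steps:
Function('X')(M) = Add(29, Pow(M, 2), Mul(-160, M)) (Function('X')(M) = Add(Add(Pow(M, 2), Mul(-160, M)), 29) = Add(29, Pow(M, 2), Mul(-160, M)))
t = Rational(159501945, 10339) (t = Add(Add(Mul(-8147, Rational(1, 10339)), 15155), 273) = Add(Add(Rational(-8147, 10339), 15155), 273) = Add(Rational(156679398, 10339), 273) = Rational(159501945, 10339) ≈ 15427.)
Add(t, Function('X')(-42)) = Add(Rational(159501945, 10339), Add(29, Pow(-42, 2), Mul(-160, -42))) = Add(Rational(159501945, 10339), Add(29, 1764, 6720)) = Add(Rational(159501945, 10339), 8513) = Rational(247517852, 10339)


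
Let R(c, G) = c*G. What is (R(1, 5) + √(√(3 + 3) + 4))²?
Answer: (5 + √(4 + √6))² ≈ 56.845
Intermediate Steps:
R(c, G) = G*c
(R(1, 5) + √(√(3 + 3) + 4))² = (5*1 + √(√(3 + 3) + 4))² = (5 + √(√6 + 4))² = (5 + √(4 + √6))²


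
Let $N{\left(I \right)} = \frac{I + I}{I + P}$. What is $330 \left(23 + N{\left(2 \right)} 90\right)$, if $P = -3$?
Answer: $-111210$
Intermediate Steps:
$N{\left(I \right)} = \frac{2 I}{-3 + I}$ ($N{\left(I \right)} = \frac{I + I}{I - 3} = \frac{2 I}{-3 + I}$)
$330 \left(23 + N{\left(2 \right)} 90\right) = 330 \left(23 + 2 \cdot 2 \frac{1}{-3 + 2} \cdot 90\right) = 330 \left(23 + 2 \cdot 2 \frac{1}{-1} \cdot 90\right) = 330 \left(23 + 2 \cdot 2 \left(-1\right) 90\right) = 330 \left(23 - 360\right) = 330 \left(-337\right) = -111210$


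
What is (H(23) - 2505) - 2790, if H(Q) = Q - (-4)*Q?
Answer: -5180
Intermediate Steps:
H(Q) = 5*Q (H(Q) = Q + 4*Q = 5*Q)
(H(23) - 2505) - 2790 = (5*23 - 2505) - 2790 = (115 - 2505) - 2790 = -2390 - 2790 = -5180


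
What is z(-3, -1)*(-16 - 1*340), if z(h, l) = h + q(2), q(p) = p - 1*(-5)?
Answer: -1424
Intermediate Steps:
q(p) = 5 + p (q(p) = p + 5 = 5 + p)
z(h, l) = 7 + h (z(h, l) = h + (5 + 2) = h + 7 = 7 + h)
z(-3, -1)*(-16 - 1*340) = (7 - 3)*(-16 - 1*340) = 4*(-16 - 340) = 4*(-356) = -1424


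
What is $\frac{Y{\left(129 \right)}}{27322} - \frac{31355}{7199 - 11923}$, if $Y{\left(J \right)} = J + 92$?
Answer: $\frac{428862657}{64534564} \approx 6.6455$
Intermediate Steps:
$Y{\left(J \right)} = 92 + J$
$\frac{Y{\left(129 \right)}}{27322} - \frac{31355}{7199 - 11923} = \frac{92 + 129}{27322} - \frac{31355}{7199 - 11923} = 221 \cdot \frac{1}{27322} - \frac{31355}{7199 - 11923} = \frac{221}{27322} - \frac{31355}{-4724} = \frac{221}{27322} - - \frac{31355}{4724} = \frac{221}{27322} + \frac{31355}{4724} = \frac{428862657}{64534564}$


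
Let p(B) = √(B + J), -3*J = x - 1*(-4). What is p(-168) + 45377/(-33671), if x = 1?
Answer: -45377/33671 + I*√1527/3 ≈ -1.3477 + 13.026*I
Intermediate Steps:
J = -5/3 (J = -(1 - 1*(-4))/3 = -(1 + 4)/3 = -⅓*5 = -5/3 ≈ -1.6667)
p(B) = √(-5/3 + B) (p(B) = √(B - 5/3) = √(-5/3 + B))
p(-168) + 45377/(-33671) = √(-15 + 9*(-168))/3 + 45377/(-33671) = √(-15 - 1512)/3 + 45377*(-1/33671) = √(-1527)/3 - 45377/33671 = (I*√1527)/3 - 45377/33671 = I*√1527/3 - 45377/33671 = -45377/33671 + I*√1527/3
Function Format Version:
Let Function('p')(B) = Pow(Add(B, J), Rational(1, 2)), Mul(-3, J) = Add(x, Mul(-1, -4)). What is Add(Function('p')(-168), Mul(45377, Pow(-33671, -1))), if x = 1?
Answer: Add(Rational(-45377, 33671), Mul(Rational(1, 3), I, Pow(1527, Rational(1, 2)))) ≈ Add(-1.3477, Mul(13.026, I))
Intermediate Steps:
J = Rational(-5, 3) (J = Mul(Rational(-1, 3), Add(1, Mul(-1, -4))) = Mul(Rational(-1, 3), Add(1, 4)) = Mul(Rational(-1, 3), 5) = Rational(-5, 3) ≈ -1.6667)
Function('p')(B) = Pow(Add(Rational(-5, 3), B), Rational(1, 2)) (Function('p')(B) = Pow(Add(B, Rational(-5, 3)), Rational(1, 2)) = Pow(Add(Rational(-5, 3), B), Rational(1, 2)))
Add(Function('p')(-168), Mul(45377, Pow(-33671, -1))) = Add(Mul(Rational(1, 3), Pow(Add(-15, Mul(9, -168)), Rational(1, 2))), Mul(45377, Pow(-33671, -1))) = Add(Mul(Rational(1, 3), Pow(Add(-15, -1512), Rational(1, 2))), Mul(45377, Rational(-1, 33671))) = Add(Mul(Rational(1, 3), Pow(-1527, Rational(1, 2))), Rational(-45377, 33671)) = Add(Mul(Rational(1, 3), Mul(I, Pow(1527, Rational(1, 2)))), Rational(-45377, 33671)) = Add(Mul(Rational(1, 3), I, Pow(1527, Rational(1, 2))), Rational(-45377, 33671)) = Add(Rational(-45377, 33671), Mul(Rational(1, 3), I, Pow(1527, Rational(1, 2))))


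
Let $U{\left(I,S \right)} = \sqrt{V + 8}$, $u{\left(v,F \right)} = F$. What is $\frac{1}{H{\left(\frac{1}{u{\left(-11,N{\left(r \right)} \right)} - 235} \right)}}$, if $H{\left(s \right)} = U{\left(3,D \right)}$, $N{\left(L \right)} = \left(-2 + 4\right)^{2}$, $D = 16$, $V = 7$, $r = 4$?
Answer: $\frac{\sqrt{15}}{15} \approx 0.2582$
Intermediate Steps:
$N{\left(L \right)} = 4$ ($N{\left(L \right)} = 2^{2} = 4$)
$U{\left(I,S \right)} = \sqrt{15}$ ($U{\left(I,S \right)} = \sqrt{7 + 8} = \sqrt{15}$)
$H{\left(s \right)} = \sqrt{15}$
$\frac{1}{H{\left(\frac{1}{u{\left(-11,N{\left(r \right)} \right)} - 235} \right)}} = \frac{1}{\sqrt{15}} = \frac{\sqrt{15}}{15}$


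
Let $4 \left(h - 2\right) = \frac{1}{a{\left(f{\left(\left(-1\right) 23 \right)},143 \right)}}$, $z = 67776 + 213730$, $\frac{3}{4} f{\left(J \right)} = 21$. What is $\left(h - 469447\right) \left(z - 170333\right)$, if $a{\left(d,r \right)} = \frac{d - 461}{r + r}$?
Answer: $- \frac{45196217278749}{866} \approx -5.219 \cdot 10^{10}$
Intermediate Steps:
$f{\left(J \right)} = 28$ ($f{\left(J \right)} = \frac{4}{3} \cdot 21 = 28$)
$a{\left(d,r \right)} = \frac{-461 + d}{2 r}$
$z = 281506$
$h = \frac{1589}{866}$ ($h = 2 + \frac{1}{4 \frac{-461 + 28}{2 \cdot 143}} = 2 + \frac{1}{4 \cdot \frac{1}{2} \cdot \frac{1}{143} \left(-433\right)} = 2 + \frac{1}{4 \left(- \frac{433}{286}\right)} = 2 + \frac{1}{4} \left(- \frac{286}{433}\right) = 2 - \frac{143}{866} = \frac{1589}{866} \approx 1.8349$)
$\left(h - 469447\right) \left(z - 170333\right) = \left(\frac{1589}{866} - 469447\right) \left(281506 - 170333\right) = \left(- \frac{406539513}{866}\right) 111173 = - \frac{45196217278749}{866}$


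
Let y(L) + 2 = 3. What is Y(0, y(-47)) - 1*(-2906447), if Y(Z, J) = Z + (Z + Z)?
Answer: 2906447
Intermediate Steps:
y(L) = 1 (y(L) = -2 + 3 = 1)
Y(Z, J) = 3*Z (Y(Z, J) = Z + 2*Z = 3*Z)
Y(0, y(-47)) - 1*(-2906447) = 3*0 - 1*(-2906447) = 0 + 2906447 = 2906447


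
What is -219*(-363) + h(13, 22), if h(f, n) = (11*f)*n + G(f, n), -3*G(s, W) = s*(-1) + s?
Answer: 82643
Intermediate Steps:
G(s, W) = 0 (G(s, W) = -(s*(-1) + s)/3 = -(-s + s)/3 = -1/3*0 = 0)
h(f, n) = 11*f*n (h(f, n) = (11*f)*n + 0 = 11*f*n + 0 = 11*f*n)
-219*(-363) + h(13, 22) = -219*(-363) + 11*13*22 = 79497 + 3146 = 82643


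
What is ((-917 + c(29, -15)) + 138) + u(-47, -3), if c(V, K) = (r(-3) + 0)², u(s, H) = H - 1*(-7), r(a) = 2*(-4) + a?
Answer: -654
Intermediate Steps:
r(a) = -8 + a
u(s, H) = 7 + H (u(s, H) = H + 7 = 7 + H)
c(V, K) = 121 (c(V, K) = ((-8 - 3) + 0)² = (-11 + 0)² = (-11)² = 121)
((-917 + c(29, -15)) + 138) + u(-47, -3) = ((-917 + 121) + 138) + (7 - 3) = (-796 + 138) + 4 = -658 + 4 = -654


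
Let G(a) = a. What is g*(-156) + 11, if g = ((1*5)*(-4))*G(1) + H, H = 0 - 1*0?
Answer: 3131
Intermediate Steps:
H = 0 (H = 0 + 0 = 0)
g = -20 (g = ((1*5)*(-4))*1 + 0 = (5*(-4))*1 + 0 = -20*1 + 0 = -20 + 0 = -20)
g*(-156) + 11 = -20*(-156) + 11 = 3120 + 11 = 3131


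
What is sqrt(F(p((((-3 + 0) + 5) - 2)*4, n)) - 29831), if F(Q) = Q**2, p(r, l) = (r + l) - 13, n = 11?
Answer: I*sqrt(29827) ≈ 172.71*I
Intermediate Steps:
p(r, l) = -13 + l + r (p(r, l) = (l + r) - 13 = -13 + l + r)
sqrt(F(p((((-3 + 0) + 5) - 2)*4, n)) - 29831) = sqrt((-13 + 11 + (((-3 + 0) + 5) - 2)*4)**2 - 29831) = sqrt((-13 + 11 + ((-3 + 5) - 2)*4)**2 - 29831) = sqrt((-13 + 11 + (2 - 2)*4)**2 - 29831) = sqrt((-13 + 11 + 0*4)**2 - 29831) = sqrt((-13 + 11 + 0)**2 - 29831) = sqrt((-2)**2 - 29831) = sqrt(4 - 29831) = sqrt(-29827) = I*sqrt(29827)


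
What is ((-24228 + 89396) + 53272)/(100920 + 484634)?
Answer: 59220/292777 ≈ 0.20227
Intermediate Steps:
((-24228 + 89396) + 53272)/(100920 + 484634) = (65168 + 53272)/585554 = 118440*(1/585554) = 59220/292777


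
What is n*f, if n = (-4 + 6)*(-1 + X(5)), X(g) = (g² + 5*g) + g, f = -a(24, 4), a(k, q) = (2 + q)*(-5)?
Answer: 3240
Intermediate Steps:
a(k, q) = -10 - 5*q
f = 30 (f = -(-10 - 5*4) = -(-10 - 20) = -1*(-30) = 30)
X(g) = g² + 6*g
n = 108 (n = (-4 + 6)*(-1 + 5*(6 + 5)) = 2*(-1 + 5*11) = 2*(-1 + 55) = 2*54 = 108)
n*f = 108*30 = 3240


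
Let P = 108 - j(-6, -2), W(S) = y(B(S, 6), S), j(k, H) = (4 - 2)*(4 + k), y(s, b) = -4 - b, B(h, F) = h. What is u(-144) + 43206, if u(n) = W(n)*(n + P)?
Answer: 38726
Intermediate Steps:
j(k, H) = 8 + 2*k (j(k, H) = 2*(4 + k) = 8 + 2*k)
W(S) = -4 - S
P = 112 (P = 108 - (8 + 2*(-6)) = 108 - (8 - 12) = 108 - 1*(-4) = 108 + 4 = 112)
u(n) = (-4 - n)*(112 + n) (u(n) = (-4 - n)*(n + 112) = (-4 - n)*(112 + n))
u(-144) + 43206 = -(4 - 144)*(112 - 144) + 43206 = -1*(-140)*(-32) + 43206 = -4480 + 43206 = 38726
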